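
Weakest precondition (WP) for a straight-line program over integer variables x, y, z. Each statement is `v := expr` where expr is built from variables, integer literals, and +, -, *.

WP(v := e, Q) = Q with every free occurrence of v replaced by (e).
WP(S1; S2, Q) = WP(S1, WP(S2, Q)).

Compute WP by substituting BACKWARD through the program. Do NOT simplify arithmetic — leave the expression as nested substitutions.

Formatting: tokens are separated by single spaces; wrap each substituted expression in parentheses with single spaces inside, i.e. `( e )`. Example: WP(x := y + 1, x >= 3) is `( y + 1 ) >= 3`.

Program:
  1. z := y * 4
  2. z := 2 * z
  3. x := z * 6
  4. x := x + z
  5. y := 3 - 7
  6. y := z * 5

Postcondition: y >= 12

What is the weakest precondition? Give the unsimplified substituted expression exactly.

post: y >= 12
stmt 6: y := z * 5  -- replace 1 occurrence(s) of y with (z * 5)
  => ( z * 5 ) >= 12
stmt 5: y := 3 - 7  -- replace 0 occurrence(s) of y with (3 - 7)
  => ( z * 5 ) >= 12
stmt 4: x := x + z  -- replace 0 occurrence(s) of x with (x + z)
  => ( z * 5 ) >= 12
stmt 3: x := z * 6  -- replace 0 occurrence(s) of x with (z * 6)
  => ( z * 5 ) >= 12
stmt 2: z := 2 * z  -- replace 1 occurrence(s) of z with (2 * z)
  => ( ( 2 * z ) * 5 ) >= 12
stmt 1: z := y * 4  -- replace 1 occurrence(s) of z with (y * 4)
  => ( ( 2 * ( y * 4 ) ) * 5 ) >= 12

Answer: ( ( 2 * ( y * 4 ) ) * 5 ) >= 12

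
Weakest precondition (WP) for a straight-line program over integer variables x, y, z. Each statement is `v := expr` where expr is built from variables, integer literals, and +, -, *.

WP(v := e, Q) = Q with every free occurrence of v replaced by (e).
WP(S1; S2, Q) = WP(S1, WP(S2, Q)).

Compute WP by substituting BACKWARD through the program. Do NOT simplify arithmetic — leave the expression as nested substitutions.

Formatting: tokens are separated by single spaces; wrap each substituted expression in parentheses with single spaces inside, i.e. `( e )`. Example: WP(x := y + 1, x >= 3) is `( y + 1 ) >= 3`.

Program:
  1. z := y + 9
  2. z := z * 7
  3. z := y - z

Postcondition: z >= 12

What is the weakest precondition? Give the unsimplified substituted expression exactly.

Answer: ( y - ( ( y + 9 ) * 7 ) ) >= 12

Derivation:
post: z >= 12
stmt 3: z := y - z  -- replace 1 occurrence(s) of z with (y - z)
  => ( y - z ) >= 12
stmt 2: z := z * 7  -- replace 1 occurrence(s) of z with (z * 7)
  => ( y - ( z * 7 ) ) >= 12
stmt 1: z := y + 9  -- replace 1 occurrence(s) of z with (y + 9)
  => ( y - ( ( y + 9 ) * 7 ) ) >= 12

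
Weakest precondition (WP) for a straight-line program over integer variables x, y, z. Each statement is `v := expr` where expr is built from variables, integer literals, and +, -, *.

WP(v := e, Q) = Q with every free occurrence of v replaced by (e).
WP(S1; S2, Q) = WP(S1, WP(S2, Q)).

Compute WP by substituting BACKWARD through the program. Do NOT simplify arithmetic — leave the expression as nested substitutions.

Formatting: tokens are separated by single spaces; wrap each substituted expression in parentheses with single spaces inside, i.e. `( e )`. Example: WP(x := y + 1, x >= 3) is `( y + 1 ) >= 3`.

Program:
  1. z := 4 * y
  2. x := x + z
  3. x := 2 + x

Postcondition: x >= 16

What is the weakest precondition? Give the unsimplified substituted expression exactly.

Answer: ( 2 + ( x + ( 4 * y ) ) ) >= 16

Derivation:
post: x >= 16
stmt 3: x := 2 + x  -- replace 1 occurrence(s) of x with (2 + x)
  => ( 2 + x ) >= 16
stmt 2: x := x + z  -- replace 1 occurrence(s) of x with (x + z)
  => ( 2 + ( x + z ) ) >= 16
stmt 1: z := 4 * y  -- replace 1 occurrence(s) of z with (4 * y)
  => ( 2 + ( x + ( 4 * y ) ) ) >= 16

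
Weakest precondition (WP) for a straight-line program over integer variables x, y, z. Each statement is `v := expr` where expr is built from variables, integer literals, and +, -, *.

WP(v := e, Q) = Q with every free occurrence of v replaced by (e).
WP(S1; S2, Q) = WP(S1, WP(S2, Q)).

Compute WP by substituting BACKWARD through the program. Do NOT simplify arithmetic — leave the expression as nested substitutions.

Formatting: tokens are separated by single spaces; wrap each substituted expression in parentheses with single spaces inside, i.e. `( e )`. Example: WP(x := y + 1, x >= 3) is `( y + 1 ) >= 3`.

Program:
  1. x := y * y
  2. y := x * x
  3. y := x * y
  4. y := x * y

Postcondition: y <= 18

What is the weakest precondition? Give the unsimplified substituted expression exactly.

Answer: ( ( y * y ) * ( ( y * y ) * ( ( y * y ) * ( y * y ) ) ) ) <= 18

Derivation:
post: y <= 18
stmt 4: y := x * y  -- replace 1 occurrence(s) of y with (x * y)
  => ( x * y ) <= 18
stmt 3: y := x * y  -- replace 1 occurrence(s) of y with (x * y)
  => ( x * ( x * y ) ) <= 18
stmt 2: y := x * x  -- replace 1 occurrence(s) of y with (x * x)
  => ( x * ( x * ( x * x ) ) ) <= 18
stmt 1: x := y * y  -- replace 4 occurrence(s) of x with (y * y)
  => ( ( y * y ) * ( ( y * y ) * ( ( y * y ) * ( y * y ) ) ) ) <= 18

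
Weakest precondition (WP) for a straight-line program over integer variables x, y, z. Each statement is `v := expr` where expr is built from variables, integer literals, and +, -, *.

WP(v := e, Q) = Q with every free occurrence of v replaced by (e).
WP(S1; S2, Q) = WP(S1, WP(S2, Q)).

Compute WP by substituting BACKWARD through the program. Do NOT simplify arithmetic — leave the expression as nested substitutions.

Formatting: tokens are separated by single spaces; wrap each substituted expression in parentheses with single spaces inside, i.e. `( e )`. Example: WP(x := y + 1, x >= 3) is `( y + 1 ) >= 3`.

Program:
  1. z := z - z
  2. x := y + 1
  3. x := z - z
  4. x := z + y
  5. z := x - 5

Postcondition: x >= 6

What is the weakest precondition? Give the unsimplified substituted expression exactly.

post: x >= 6
stmt 5: z := x - 5  -- replace 0 occurrence(s) of z with (x - 5)
  => x >= 6
stmt 4: x := z + y  -- replace 1 occurrence(s) of x with (z + y)
  => ( z + y ) >= 6
stmt 3: x := z - z  -- replace 0 occurrence(s) of x with (z - z)
  => ( z + y ) >= 6
stmt 2: x := y + 1  -- replace 0 occurrence(s) of x with (y + 1)
  => ( z + y ) >= 6
stmt 1: z := z - z  -- replace 1 occurrence(s) of z with (z - z)
  => ( ( z - z ) + y ) >= 6

Answer: ( ( z - z ) + y ) >= 6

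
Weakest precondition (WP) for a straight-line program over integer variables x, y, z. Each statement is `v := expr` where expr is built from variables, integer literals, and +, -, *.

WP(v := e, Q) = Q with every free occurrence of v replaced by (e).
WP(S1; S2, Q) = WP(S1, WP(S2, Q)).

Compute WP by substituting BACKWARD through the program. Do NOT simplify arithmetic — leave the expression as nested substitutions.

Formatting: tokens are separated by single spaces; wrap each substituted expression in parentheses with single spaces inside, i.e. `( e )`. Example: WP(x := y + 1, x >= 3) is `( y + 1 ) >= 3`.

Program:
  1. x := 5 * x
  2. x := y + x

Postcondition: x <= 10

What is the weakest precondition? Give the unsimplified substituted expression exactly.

Answer: ( y + ( 5 * x ) ) <= 10

Derivation:
post: x <= 10
stmt 2: x := y + x  -- replace 1 occurrence(s) of x with (y + x)
  => ( y + x ) <= 10
stmt 1: x := 5 * x  -- replace 1 occurrence(s) of x with (5 * x)
  => ( y + ( 5 * x ) ) <= 10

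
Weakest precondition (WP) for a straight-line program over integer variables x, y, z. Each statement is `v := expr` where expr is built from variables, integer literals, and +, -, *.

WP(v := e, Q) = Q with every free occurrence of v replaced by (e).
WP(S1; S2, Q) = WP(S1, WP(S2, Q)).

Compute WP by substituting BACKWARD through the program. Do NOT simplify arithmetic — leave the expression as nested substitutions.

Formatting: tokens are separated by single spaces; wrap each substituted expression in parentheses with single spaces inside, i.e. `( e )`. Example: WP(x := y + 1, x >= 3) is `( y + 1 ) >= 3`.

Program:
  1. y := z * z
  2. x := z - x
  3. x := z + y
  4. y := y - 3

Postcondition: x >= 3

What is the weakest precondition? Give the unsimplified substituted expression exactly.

Answer: ( z + ( z * z ) ) >= 3

Derivation:
post: x >= 3
stmt 4: y := y - 3  -- replace 0 occurrence(s) of y with (y - 3)
  => x >= 3
stmt 3: x := z + y  -- replace 1 occurrence(s) of x with (z + y)
  => ( z + y ) >= 3
stmt 2: x := z - x  -- replace 0 occurrence(s) of x with (z - x)
  => ( z + y ) >= 3
stmt 1: y := z * z  -- replace 1 occurrence(s) of y with (z * z)
  => ( z + ( z * z ) ) >= 3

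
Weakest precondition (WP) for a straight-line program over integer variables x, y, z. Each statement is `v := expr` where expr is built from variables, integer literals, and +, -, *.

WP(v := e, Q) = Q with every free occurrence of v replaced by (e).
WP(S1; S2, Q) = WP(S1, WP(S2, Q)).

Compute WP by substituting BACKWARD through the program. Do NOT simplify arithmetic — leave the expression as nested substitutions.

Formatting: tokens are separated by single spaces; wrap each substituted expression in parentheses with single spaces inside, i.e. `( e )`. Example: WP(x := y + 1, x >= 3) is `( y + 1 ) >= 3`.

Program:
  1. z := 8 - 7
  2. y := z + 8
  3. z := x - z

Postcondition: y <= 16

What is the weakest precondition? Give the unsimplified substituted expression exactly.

Answer: ( ( 8 - 7 ) + 8 ) <= 16

Derivation:
post: y <= 16
stmt 3: z := x - z  -- replace 0 occurrence(s) of z with (x - z)
  => y <= 16
stmt 2: y := z + 8  -- replace 1 occurrence(s) of y with (z + 8)
  => ( z + 8 ) <= 16
stmt 1: z := 8 - 7  -- replace 1 occurrence(s) of z with (8 - 7)
  => ( ( 8 - 7 ) + 8 ) <= 16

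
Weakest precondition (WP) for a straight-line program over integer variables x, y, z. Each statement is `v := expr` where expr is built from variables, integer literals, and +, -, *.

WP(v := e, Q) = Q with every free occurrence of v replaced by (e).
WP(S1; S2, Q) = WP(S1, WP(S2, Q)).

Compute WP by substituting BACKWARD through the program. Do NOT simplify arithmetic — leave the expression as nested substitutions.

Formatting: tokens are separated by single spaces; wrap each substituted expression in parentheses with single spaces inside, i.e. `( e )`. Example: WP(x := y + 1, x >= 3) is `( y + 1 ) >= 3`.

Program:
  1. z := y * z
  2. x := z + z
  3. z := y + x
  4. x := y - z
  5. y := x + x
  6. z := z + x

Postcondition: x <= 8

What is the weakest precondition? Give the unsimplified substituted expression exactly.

post: x <= 8
stmt 6: z := z + x  -- replace 0 occurrence(s) of z with (z + x)
  => x <= 8
stmt 5: y := x + x  -- replace 0 occurrence(s) of y with (x + x)
  => x <= 8
stmt 4: x := y - z  -- replace 1 occurrence(s) of x with (y - z)
  => ( y - z ) <= 8
stmt 3: z := y + x  -- replace 1 occurrence(s) of z with (y + x)
  => ( y - ( y + x ) ) <= 8
stmt 2: x := z + z  -- replace 1 occurrence(s) of x with (z + z)
  => ( y - ( y + ( z + z ) ) ) <= 8
stmt 1: z := y * z  -- replace 2 occurrence(s) of z with (y * z)
  => ( y - ( y + ( ( y * z ) + ( y * z ) ) ) ) <= 8

Answer: ( y - ( y + ( ( y * z ) + ( y * z ) ) ) ) <= 8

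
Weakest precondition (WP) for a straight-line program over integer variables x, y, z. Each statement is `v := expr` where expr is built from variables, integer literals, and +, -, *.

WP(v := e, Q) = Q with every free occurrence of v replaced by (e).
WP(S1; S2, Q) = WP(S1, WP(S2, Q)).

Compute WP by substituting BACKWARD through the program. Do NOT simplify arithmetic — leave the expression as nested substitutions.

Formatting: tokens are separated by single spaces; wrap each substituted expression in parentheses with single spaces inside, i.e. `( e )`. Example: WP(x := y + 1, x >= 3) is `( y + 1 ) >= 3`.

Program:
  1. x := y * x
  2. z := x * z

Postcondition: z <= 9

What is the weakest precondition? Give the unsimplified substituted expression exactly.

Answer: ( ( y * x ) * z ) <= 9

Derivation:
post: z <= 9
stmt 2: z := x * z  -- replace 1 occurrence(s) of z with (x * z)
  => ( x * z ) <= 9
stmt 1: x := y * x  -- replace 1 occurrence(s) of x with (y * x)
  => ( ( y * x ) * z ) <= 9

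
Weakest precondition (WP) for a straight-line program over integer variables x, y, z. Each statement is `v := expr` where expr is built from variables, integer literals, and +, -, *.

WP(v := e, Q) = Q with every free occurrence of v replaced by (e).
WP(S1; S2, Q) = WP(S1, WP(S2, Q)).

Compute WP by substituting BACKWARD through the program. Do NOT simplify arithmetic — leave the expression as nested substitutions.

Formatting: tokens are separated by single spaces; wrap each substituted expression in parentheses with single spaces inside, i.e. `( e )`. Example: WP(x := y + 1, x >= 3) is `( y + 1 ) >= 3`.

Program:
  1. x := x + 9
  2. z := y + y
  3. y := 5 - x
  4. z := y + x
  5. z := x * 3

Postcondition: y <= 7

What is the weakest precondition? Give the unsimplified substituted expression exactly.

Answer: ( 5 - ( x + 9 ) ) <= 7

Derivation:
post: y <= 7
stmt 5: z := x * 3  -- replace 0 occurrence(s) of z with (x * 3)
  => y <= 7
stmt 4: z := y + x  -- replace 0 occurrence(s) of z with (y + x)
  => y <= 7
stmt 3: y := 5 - x  -- replace 1 occurrence(s) of y with (5 - x)
  => ( 5 - x ) <= 7
stmt 2: z := y + y  -- replace 0 occurrence(s) of z with (y + y)
  => ( 5 - x ) <= 7
stmt 1: x := x + 9  -- replace 1 occurrence(s) of x with (x + 9)
  => ( 5 - ( x + 9 ) ) <= 7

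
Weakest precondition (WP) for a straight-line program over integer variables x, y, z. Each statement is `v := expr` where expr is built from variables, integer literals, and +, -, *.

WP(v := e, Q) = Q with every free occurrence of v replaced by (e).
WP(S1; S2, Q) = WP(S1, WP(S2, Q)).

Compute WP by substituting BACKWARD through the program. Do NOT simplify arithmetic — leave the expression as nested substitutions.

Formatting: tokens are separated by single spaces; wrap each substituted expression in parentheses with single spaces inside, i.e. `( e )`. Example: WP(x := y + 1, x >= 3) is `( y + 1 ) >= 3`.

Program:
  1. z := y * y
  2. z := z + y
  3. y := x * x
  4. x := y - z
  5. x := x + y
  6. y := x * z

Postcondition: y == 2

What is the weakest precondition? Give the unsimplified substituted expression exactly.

Answer: ( ( ( ( x * x ) - ( ( y * y ) + y ) ) + ( x * x ) ) * ( ( y * y ) + y ) ) == 2

Derivation:
post: y == 2
stmt 6: y := x * z  -- replace 1 occurrence(s) of y with (x * z)
  => ( x * z ) == 2
stmt 5: x := x + y  -- replace 1 occurrence(s) of x with (x + y)
  => ( ( x + y ) * z ) == 2
stmt 4: x := y - z  -- replace 1 occurrence(s) of x with (y - z)
  => ( ( ( y - z ) + y ) * z ) == 2
stmt 3: y := x * x  -- replace 2 occurrence(s) of y with (x * x)
  => ( ( ( ( x * x ) - z ) + ( x * x ) ) * z ) == 2
stmt 2: z := z + y  -- replace 2 occurrence(s) of z with (z + y)
  => ( ( ( ( x * x ) - ( z + y ) ) + ( x * x ) ) * ( z + y ) ) == 2
stmt 1: z := y * y  -- replace 2 occurrence(s) of z with (y * y)
  => ( ( ( ( x * x ) - ( ( y * y ) + y ) ) + ( x * x ) ) * ( ( y * y ) + y ) ) == 2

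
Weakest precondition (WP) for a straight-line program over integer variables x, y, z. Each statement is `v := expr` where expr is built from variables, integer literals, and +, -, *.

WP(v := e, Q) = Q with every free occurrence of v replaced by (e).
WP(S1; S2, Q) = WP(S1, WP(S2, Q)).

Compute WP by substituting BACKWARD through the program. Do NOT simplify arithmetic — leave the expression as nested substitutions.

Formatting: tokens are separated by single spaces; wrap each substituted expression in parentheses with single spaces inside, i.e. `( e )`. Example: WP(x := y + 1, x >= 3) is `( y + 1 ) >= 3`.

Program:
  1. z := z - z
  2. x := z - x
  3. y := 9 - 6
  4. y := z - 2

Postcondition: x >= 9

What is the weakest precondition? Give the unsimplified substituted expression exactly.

post: x >= 9
stmt 4: y := z - 2  -- replace 0 occurrence(s) of y with (z - 2)
  => x >= 9
stmt 3: y := 9 - 6  -- replace 0 occurrence(s) of y with (9 - 6)
  => x >= 9
stmt 2: x := z - x  -- replace 1 occurrence(s) of x with (z - x)
  => ( z - x ) >= 9
stmt 1: z := z - z  -- replace 1 occurrence(s) of z with (z - z)
  => ( ( z - z ) - x ) >= 9

Answer: ( ( z - z ) - x ) >= 9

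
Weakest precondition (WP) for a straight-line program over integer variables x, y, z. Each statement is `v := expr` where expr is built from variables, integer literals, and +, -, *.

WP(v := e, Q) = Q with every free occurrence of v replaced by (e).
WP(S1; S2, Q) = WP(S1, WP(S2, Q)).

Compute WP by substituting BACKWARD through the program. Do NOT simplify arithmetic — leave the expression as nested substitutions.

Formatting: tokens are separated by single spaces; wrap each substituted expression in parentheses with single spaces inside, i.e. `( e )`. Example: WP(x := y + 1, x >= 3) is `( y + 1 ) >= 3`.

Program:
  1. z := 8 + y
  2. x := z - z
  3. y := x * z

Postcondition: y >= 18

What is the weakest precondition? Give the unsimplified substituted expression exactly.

post: y >= 18
stmt 3: y := x * z  -- replace 1 occurrence(s) of y with (x * z)
  => ( x * z ) >= 18
stmt 2: x := z - z  -- replace 1 occurrence(s) of x with (z - z)
  => ( ( z - z ) * z ) >= 18
stmt 1: z := 8 + y  -- replace 3 occurrence(s) of z with (8 + y)
  => ( ( ( 8 + y ) - ( 8 + y ) ) * ( 8 + y ) ) >= 18

Answer: ( ( ( 8 + y ) - ( 8 + y ) ) * ( 8 + y ) ) >= 18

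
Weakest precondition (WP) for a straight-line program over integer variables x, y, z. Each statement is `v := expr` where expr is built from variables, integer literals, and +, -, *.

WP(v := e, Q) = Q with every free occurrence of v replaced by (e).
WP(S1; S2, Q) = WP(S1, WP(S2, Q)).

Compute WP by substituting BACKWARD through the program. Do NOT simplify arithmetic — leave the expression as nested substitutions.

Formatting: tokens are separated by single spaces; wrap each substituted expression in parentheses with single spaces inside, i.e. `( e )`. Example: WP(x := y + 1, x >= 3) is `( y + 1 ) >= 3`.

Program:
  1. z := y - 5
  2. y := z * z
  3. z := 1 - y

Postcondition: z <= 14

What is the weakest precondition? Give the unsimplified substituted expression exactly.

Answer: ( 1 - ( ( y - 5 ) * ( y - 5 ) ) ) <= 14

Derivation:
post: z <= 14
stmt 3: z := 1 - y  -- replace 1 occurrence(s) of z with (1 - y)
  => ( 1 - y ) <= 14
stmt 2: y := z * z  -- replace 1 occurrence(s) of y with (z * z)
  => ( 1 - ( z * z ) ) <= 14
stmt 1: z := y - 5  -- replace 2 occurrence(s) of z with (y - 5)
  => ( 1 - ( ( y - 5 ) * ( y - 5 ) ) ) <= 14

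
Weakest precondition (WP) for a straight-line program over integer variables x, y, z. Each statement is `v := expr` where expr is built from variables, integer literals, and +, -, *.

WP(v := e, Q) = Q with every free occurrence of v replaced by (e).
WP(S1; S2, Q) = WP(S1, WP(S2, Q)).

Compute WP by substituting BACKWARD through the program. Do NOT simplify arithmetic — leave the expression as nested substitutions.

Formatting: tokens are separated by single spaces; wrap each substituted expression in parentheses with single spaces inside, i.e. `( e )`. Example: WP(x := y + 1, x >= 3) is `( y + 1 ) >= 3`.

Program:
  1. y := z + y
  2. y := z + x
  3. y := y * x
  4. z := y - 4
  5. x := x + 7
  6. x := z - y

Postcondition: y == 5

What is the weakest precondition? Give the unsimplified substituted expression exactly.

Answer: ( ( z + x ) * x ) == 5

Derivation:
post: y == 5
stmt 6: x := z - y  -- replace 0 occurrence(s) of x with (z - y)
  => y == 5
stmt 5: x := x + 7  -- replace 0 occurrence(s) of x with (x + 7)
  => y == 5
stmt 4: z := y - 4  -- replace 0 occurrence(s) of z with (y - 4)
  => y == 5
stmt 3: y := y * x  -- replace 1 occurrence(s) of y with (y * x)
  => ( y * x ) == 5
stmt 2: y := z + x  -- replace 1 occurrence(s) of y with (z + x)
  => ( ( z + x ) * x ) == 5
stmt 1: y := z + y  -- replace 0 occurrence(s) of y with (z + y)
  => ( ( z + x ) * x ) == 5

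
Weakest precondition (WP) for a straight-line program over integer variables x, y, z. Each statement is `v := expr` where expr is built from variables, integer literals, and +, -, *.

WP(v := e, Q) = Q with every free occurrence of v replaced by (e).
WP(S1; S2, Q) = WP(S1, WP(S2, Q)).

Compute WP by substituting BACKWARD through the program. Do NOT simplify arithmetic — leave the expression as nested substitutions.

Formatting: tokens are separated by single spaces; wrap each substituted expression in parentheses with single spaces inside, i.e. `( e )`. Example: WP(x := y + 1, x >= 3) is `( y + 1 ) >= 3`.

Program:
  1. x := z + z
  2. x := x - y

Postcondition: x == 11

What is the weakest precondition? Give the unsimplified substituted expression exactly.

Answer: ( ( z + z ) - y ) == 11

Derivation:
post: x == 11
stmt 2: x := x - y  -- replace 1 occurrence(s) of x with (x - y)
  => ( x - y ) == 11
stmt 1: x := z + z  -- replace 1 occurrence(s) of x with (z + z)
  => ( ( z + z ) - y ) == 11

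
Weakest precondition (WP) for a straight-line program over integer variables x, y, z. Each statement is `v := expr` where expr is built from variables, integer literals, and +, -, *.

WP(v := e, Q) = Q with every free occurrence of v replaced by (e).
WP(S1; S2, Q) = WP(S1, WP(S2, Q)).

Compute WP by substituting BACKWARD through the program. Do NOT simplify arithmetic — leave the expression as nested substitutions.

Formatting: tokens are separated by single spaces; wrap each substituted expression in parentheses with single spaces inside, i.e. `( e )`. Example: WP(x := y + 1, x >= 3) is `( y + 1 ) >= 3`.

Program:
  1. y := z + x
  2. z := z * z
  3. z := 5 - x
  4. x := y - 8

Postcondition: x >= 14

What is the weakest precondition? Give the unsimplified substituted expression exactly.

Answer: ( ( z + x ) - 8 ) >= 14

Derivation:
post: x >= 14
stmt 4: x := y - 8  -- replace 1 occurrence(s) of x with (y - 8)
  => ( y - 8 ) >= 14
stmt 3: z := 5 - x  -- replace 0 occurrence(s) of z with (5 - x)
  => ( y - 8 ) >= 14
stmt 2: z := z * z  -- replace 0 occurrence(s) of z with (z * z)
  => ( y - 8 ) >= 14
stmt 1: y := z + x  -- replace 1 occurrence(s) of y with (z + x)
  => ( ( z + x ) - 8 ) >= 14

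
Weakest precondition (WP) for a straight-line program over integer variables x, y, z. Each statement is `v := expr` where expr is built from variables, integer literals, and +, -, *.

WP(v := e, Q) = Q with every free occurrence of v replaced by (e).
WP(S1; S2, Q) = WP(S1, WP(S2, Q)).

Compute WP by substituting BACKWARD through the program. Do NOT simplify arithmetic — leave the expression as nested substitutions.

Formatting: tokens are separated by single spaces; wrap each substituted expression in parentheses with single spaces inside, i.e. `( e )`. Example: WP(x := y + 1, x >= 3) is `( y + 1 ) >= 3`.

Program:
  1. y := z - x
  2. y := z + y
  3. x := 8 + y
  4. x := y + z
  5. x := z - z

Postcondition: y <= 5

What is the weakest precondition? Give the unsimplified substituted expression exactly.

post: y <= 5
stmt 5: x := z - z  -- replace 0 occurrence(s) of x with (z - z)
  => y <= 5
stmt 4: x := y + z  -- replace 0 occurrence(s) of x with (y + z)
  => y <= 5
stmt 3: x := 8 + y  -- replace 0 occurrence(s) of x with (8 + y)
  => y <= 5
stmt 2: y := z + y  -- replace 1 occurrence(s) of y with (z + y)
  => ( z + y ) <= 5
stmt 1: y := z - x  -- replace 1 occurrence(s) of y with (z - x)
  => ( z + ( z - x ) ) <= 5

Answer: ( z + ( z - x ) ) <= 5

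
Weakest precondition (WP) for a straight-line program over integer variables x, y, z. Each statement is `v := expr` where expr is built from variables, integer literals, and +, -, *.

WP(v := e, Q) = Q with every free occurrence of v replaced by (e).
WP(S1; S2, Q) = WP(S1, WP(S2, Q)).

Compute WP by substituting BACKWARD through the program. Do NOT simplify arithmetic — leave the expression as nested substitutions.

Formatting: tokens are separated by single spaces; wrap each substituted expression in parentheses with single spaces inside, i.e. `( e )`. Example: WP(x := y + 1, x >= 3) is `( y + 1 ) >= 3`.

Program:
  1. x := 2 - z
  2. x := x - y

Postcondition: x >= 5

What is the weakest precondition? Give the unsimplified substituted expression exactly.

post: x >= 5
stmt 2: x := x - y  -- replace 1 occurrence(s) of x with (x - y)
  => ( x - y ) >= 5
stmt 1: x := 2 - z  -- replace 1 occurrence(s) of x with (2 - z)
  => ( ( 2 - z ) - y ) >= 5

Answer: ( ( 2 - z ) - y ) >= 5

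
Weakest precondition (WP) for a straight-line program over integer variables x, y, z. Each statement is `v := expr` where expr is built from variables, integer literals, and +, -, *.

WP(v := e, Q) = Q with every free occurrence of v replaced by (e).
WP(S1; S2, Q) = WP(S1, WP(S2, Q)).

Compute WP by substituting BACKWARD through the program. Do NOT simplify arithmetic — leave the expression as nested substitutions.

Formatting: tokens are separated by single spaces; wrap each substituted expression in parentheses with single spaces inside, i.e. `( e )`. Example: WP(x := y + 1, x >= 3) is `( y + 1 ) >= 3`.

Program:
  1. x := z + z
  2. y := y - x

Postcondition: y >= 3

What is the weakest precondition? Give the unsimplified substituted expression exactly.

post: y >= 3
stmt 2: y := y - x  -- replace 1 occurrence(s) of y with (y - x)
  => ( y - x ) >= 3
stmt 1: x := z + z  -- replace 1 occurrence(s) of x with (z + z)
  => ( y - ( z + z ) ) >= 3

Answer: ( y - ( z + z ) ) >= 3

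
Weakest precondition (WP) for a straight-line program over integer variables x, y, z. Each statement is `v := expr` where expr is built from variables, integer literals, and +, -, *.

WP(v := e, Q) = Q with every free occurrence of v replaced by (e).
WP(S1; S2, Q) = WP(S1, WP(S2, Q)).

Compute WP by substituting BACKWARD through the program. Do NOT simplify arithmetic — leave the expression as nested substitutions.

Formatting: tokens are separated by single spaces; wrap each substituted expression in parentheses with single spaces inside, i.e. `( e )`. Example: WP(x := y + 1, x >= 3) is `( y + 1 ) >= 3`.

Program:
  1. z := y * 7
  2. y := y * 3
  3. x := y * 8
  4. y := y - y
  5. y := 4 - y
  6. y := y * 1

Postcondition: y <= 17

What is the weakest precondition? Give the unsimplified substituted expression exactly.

post: y <= 17
stmt 6: y := y * 1  -- replace 1 occurrence(s) of y with (y * 1)
  => ( y * 1 ) <= 17
stmt 5: y := 4 - y  -- replace 1 occurrence(s) of y with (4 - y)
  => ( ( 4 - y ) * 1 ) <= 17
stmt 4: y := y - y  -- replace 1 occurrence(s) of y with (y - y)
  => ( ( 4 - ( y - y ) ) * 1 ) <= 17
stmt 3: x := y * 8  -- replace 0 occurrence(s) of x with (y * 8)
  => ( ( 4 - ( y - y ) ) * 1 ) <= 17
stmt 2: y := y * 3  -- replace 2 occurrence(s) of y with (y * 3)
  => ( ( 4 - ( ( y * 3 ) - ( y * 3 ) ) ) * 1 ) <= 17
stmt 1: z := y * 7  -- replace 0 occurrence(s) of z with (y * 7)
  => ( ( 4 - ( ( y * 3 ) - ( y * 3 ) ) ) * 1 ) <= 17

Answer: ( ( 4 - ( ( y * 3 ) - ( y * 3 ) ) ) * 1 ) <= 17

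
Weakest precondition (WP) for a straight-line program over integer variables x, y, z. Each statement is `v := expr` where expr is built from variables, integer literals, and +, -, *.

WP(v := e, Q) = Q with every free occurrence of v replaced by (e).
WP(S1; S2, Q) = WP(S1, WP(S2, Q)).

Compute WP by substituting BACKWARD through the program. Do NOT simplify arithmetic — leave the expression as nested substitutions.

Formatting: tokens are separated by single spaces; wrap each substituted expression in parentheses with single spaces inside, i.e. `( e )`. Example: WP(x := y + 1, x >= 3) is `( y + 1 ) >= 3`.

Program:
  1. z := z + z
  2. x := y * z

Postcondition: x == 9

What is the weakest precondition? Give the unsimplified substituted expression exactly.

Answer: ( y * ( z + z ) ) == 9

Derivation:
post: x == 9
stmt 2: x := y * z  -- replace 1 occurrence(s) of x with (y * z)
  => ( y * z ) == 9
stmt 1: z := z + z  -- replace 1 occurrence(s) of z with (z + z)
  => ( y * ( z + z ) ) == 9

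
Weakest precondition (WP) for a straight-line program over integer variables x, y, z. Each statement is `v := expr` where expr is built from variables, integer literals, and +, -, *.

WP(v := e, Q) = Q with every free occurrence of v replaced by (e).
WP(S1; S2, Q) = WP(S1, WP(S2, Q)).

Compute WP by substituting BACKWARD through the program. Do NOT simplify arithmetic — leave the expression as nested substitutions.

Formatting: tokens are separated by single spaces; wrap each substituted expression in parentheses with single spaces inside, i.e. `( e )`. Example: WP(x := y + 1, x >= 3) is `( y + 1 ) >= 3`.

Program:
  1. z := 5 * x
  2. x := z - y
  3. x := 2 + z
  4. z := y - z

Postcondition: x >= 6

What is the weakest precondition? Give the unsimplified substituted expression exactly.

Answer: ( 2 + ( 5 * x ) ) >= 6

Derivation:
post: x >= 6
stmt 4: z := y - z  -- replace 0 occurrence(s) of z with (y - z)
  => x >= 6
stmt 3: x := 2 + z  -- replace 1 occurrence(s) of x with (2 + z)
  => ( 2 + z ) >= 6
stmt 2: x := z - y  -- replace 0 occurrence(s) of x with (z - y)
  => ( 2 + z ) >= 6
stmt 1: z := 5 * x  -- replace 1 occurrence(s) of z with (5 * x)
  => ( 2 + ( 5 * x ) ) >= 6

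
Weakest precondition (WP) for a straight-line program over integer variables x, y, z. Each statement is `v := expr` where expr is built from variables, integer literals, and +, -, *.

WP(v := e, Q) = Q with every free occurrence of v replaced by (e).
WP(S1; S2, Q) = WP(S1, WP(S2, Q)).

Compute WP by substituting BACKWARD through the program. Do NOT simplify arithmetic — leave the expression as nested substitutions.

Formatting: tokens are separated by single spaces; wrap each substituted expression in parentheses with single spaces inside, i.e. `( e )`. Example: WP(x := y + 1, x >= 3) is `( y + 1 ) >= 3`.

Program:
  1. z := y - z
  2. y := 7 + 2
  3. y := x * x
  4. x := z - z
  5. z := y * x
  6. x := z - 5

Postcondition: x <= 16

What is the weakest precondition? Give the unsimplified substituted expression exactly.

post: x <= 16
stmt 6: x := z - 5  -- replace 1 occurrence(s) of x with (z - 5)
  => ( z - 5 ) <= 16
stmt 5: z := y * x  -- replace 1 occurrence(s) of z with (y * x)
  => ( ( y * x ) - 5 ) <= 16
stmt 4: x := z - z  -- replace 1 occurrence(s) of x with (z - z)
  => ( ( y * ( z - z ) ) - 5 ) <= 16
stmt 3: y := x * x  -- replace 1 occurrence(s) of y with (x * x)
  => ( ( ( x * x ) * ( z - z ) ) - 5 ) <= 16
stmt 2: y := 7 + 2  -- replace 0 occurrence(s) of y with (7 + 2)
  => ( ( ( x * x ) * ( z - z ) ) - 5 ) <= 16
stmt 1: z := y - z  -- replace 2 occurrence(s) of z with (y - z)
  => ( ( ( x * x ) * ( ( y - z ) - ( y - z ) ) ) - 5 ) <= 16

Answer: ( ( ( x * x ) * ( ( y - z ) - ( y - z ) ) ) - 5 ) <= 16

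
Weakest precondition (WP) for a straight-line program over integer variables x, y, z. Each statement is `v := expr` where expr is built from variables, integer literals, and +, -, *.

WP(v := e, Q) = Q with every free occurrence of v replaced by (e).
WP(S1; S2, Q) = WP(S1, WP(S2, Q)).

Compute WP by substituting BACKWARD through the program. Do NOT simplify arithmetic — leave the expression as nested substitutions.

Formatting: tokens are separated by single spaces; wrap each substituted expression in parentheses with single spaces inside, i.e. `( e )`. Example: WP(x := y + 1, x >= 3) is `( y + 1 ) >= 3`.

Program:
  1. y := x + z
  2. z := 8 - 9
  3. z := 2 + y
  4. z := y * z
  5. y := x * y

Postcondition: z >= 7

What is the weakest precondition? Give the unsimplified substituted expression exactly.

post: z >= 7
stmt 5: y := x * y  -- replace 0 occurrence(s) of y with (x * y)
  => z >= 7
stmt 4: z := y * z  -- replace 1 occurrence(s) of z with (y * z)
  => ( y * z ) >= 7
stmt 3: z := 2 + y  -- replace 1 occurrence(s) of z with (2 + y)
  => ( y * ( 2 + y ) ) >= 7
stmt 2: z := 8 - 9  -- replace 0 occurrence(s) of z with (8 - 9)
  => ( y * ( 2 + y ) ) >= 7
stmt 1: y := x + z  -- replace 2 occurrence(s) of y with (x + z)
  => ( ( x + z ) * ( 2 + ( x + z ) ) ) >= 7

Answer: ( ( x + z ) * ( 2 + ( x + z ) ) ) >= 7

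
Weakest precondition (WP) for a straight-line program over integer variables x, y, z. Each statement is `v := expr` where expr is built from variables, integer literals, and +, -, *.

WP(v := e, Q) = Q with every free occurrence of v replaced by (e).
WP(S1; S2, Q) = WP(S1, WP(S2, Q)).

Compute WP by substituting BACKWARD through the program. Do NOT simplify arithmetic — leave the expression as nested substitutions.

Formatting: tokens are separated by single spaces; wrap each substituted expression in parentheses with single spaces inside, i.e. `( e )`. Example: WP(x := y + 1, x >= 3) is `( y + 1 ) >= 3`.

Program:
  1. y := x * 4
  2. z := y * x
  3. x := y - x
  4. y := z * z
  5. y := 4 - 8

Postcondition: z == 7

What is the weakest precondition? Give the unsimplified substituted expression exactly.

post: z == 7
stmt 5: y := 4 - 8  -- replace 0 occurrence(s) of y with (4 - 8)
  => z == 7
stmt 4: y := z * z  -- replace 0 occurrence(s) of y with (z * z)
  => z == 7
stmt 3: x := y - x  -- replace 0 occurrence(s) of x with (y - x)
  => z == 7
stmt 2: z := y * x  -- replace 1 occurrence(s) of z with (y * x)
  => ( y * x ) == 7
stmt 1: y := x * 4  -- replace 1 occurrence(s) of y with (x * 4)
  => ( ( x * 4 ) * x ) == 7

Answer: ( ( x * 4 ) * x ) == 7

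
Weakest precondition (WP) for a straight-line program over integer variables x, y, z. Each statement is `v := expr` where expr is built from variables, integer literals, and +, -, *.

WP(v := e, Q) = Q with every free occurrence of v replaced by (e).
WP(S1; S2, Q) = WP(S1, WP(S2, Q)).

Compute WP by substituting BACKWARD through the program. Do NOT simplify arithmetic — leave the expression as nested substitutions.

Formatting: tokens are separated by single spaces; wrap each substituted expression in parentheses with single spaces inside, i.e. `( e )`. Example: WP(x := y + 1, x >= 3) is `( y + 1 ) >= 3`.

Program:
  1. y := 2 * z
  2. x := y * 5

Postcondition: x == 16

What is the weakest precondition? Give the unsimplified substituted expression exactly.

Answer: ( ( 2 * z ) * 5 ) == 16

Derivation:
post: x == 16
stmt 2: x := y * 5  -- replace 1 occurrence(s) of x with (y * 5)
  => ( y * 5 ) == 16
stmt 1: y := 2 * z  -- replace 1 occurrence(s) of y with (2 * z)
  => ( ( 2 * z ) * 5 ) == 16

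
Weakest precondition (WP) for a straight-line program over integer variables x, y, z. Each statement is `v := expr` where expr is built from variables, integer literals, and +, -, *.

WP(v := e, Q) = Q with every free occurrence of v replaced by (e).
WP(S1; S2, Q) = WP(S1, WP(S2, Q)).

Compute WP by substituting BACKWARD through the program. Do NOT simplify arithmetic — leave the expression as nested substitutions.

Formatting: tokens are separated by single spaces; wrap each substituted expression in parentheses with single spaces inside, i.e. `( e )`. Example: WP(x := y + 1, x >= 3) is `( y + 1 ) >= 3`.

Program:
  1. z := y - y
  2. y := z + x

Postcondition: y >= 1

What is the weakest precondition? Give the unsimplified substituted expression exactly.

Answer: ( ( y - y ) + x ) >= 1

Derivation:
post: y >= 1
stmt 2: y := z + x  -- replace 1 occurrence(s) of y with (z + x)
  => ( z + x ) >= 1
stmt 1: z := y - y  -- replace 1 occurrence(s) of z with (y - y)
  => ( ( y - y ) + x ) >= 1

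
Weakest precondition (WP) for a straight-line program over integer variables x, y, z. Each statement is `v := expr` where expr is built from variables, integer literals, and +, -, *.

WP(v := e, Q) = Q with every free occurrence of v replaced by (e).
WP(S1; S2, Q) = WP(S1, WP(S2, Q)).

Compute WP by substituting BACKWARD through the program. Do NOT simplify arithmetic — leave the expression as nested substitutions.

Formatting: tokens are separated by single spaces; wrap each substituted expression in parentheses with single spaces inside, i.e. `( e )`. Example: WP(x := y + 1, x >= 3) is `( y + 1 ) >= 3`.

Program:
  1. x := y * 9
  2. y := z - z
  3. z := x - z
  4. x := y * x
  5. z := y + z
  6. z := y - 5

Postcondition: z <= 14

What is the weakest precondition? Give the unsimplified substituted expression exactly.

Answer: ( ( z - z ) - 5 ) <= 14

Derivation:
post: z <= 14
stmt 6: z := y - 5  -- replace 1 occurrence(s) of z with (y - 5)
  => ( y - 5 ) <= 14
stmt 5: z := y + z  -- replace 0 occurrence(s) of z with (y + z)
  => ( y - 5 ) <= 14
stmt 4: x := y * x  -- replace 0 occurrence(s) of x with (y * x)
  => ( y - 5 ) <= 14
stmt 3: z := x - z  -- replace 0 occurrence(s) of z with (x - z)
  => ( y - 5 ) <= 14
stmt 2: y := z - z  -- replace 1 occurrence(s) of y with (z - z)
  => ( ( z - z ) - 5 ) <= 14
stmt 1: x := y * 9  -- replace 0 occurrence(s) of x with (y * 9)
  => ( ( z - z ) - 5 ) <= 14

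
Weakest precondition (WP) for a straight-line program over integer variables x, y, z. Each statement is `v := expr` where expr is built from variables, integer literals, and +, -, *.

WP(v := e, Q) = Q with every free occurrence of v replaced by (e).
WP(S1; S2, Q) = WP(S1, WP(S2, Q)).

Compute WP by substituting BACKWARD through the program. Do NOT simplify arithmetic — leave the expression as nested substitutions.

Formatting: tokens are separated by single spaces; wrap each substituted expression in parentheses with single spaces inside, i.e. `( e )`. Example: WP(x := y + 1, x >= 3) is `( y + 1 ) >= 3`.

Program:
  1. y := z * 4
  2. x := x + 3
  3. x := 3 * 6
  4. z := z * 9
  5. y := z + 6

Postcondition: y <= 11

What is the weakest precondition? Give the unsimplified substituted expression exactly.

Answer: ( ( z * 9 ) + 6 ) <= 11

Derivation:
post: y <= 11
stmt 5: y := z + 6  -- replace 1 occurrence(s) of y with (z + 6)
  => ( z + 6 ) <= 11
stmt 4: z := z * 9  -- replace 1 occurrence(s) of z with (z * 9)
  => ( ( z * 9 ) + 6 ) <= 11
stmt 3: x := 3 * 6  -- replace 0 occurrence(s) of x with (3 * 6)
  => ( ( z * 9 ) + 6 ) <= 11
stmt 2: x := x + 3  -- replace 0 occurrence(s) of x with (x + 3)
  => ( ( z * 9 ) + 6 ) <= 11
stmt 1: y := z * 4  -- replace 0 occurrence(s) of y with (z * 4)
  => ( ( z * 9 ) + 6 ) <= 11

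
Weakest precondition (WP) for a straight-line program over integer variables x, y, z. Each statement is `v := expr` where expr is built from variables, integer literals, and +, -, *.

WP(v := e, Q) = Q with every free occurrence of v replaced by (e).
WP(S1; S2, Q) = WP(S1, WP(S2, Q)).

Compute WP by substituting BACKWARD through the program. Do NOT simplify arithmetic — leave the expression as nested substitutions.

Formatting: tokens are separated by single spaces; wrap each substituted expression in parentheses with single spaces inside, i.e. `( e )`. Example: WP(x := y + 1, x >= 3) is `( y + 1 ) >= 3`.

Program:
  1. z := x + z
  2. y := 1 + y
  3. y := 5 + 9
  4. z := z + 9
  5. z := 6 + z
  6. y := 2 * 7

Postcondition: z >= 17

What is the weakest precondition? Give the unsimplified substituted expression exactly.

post: z >= 17
stmt 6: y := 2 * 7  -- replace 0 occurrence(s) of y with (2 * 7)
  => z >= 17
stmt 5: z := 6 + z  -- replace 1 occurrence(s) of z with (6 + z)
  => ( 6 + z ) >= 17
stmt 4: z := z + 9  -- replace 1 occurrence(s) of z with (z + 9)
  => ( 6 + ( z + 9 ) ) >= 17
stmt 3: y := 5 + 9  -- replace 0 occurrence(s) of y with (5 + 9)
  => ( 6 + ( z + 9 ) ) >= 17
stmt 2: y := 1 + y  -- replace 0 occurrence(s) of y with (1 + y)
  => ( 6 + ( z + 9 ) ) >= 17
stmt 1: z := x + z  -- replace 1 occurrence(s) of z with (x + z)
  => ( 6 + ( ( x + z ) + 9 ) ) >= 17

Answer: ( 6 + ( ( x + z ) + 9 ) ) >= 17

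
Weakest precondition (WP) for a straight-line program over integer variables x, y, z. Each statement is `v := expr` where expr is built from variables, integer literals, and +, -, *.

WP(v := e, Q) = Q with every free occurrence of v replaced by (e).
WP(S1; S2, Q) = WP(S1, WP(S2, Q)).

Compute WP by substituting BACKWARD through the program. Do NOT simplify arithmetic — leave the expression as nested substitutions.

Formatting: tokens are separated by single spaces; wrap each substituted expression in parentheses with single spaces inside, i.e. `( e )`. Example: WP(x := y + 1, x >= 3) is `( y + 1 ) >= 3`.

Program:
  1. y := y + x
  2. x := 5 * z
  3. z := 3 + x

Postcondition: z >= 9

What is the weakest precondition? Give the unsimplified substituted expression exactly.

Answer: ( 3 + ( 5 * z ) ) >= 9

Derivation:
post: z >= 9
stmt 3: z := 3 + x  -- replace 1 occurrence(s) of z with (3 + x)
  => ( 3 + x ) >= 9
stmt 2: x := 5 * z  -- replace 1 occurrence(s) of x with (5 * z)
  => ( 3 + ( 5 * z ) ) >= 9
stmt 1: y := y + x  -- replace 0 occurrence(s) of y with (y + x)
  => ( 3 + ( 5 * z ) ) >= 9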